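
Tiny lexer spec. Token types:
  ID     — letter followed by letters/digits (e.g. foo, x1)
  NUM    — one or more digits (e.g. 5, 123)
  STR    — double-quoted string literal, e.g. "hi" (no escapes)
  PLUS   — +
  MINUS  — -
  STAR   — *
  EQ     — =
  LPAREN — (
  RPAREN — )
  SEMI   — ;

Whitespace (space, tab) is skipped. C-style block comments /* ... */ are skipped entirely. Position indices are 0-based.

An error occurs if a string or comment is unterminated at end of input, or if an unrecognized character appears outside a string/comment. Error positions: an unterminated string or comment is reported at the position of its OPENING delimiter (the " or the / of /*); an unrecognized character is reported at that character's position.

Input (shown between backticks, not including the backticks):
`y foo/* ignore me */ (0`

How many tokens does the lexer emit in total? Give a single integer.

pos=0: emit ID 'y' (now at pos=1)
pos=2: emit ID 'foo' (now at pos=5)
pos=5: enter COMMENT mode (saw '/*')
exit COMMENT mode (now at pos=20)
pos=21: emit LPAREN '('
pos=22: emit NUM '0' (now at pos=23)
DONE. 4 tokens: [ID, ID, LPAREN, NUM]

Answer: 4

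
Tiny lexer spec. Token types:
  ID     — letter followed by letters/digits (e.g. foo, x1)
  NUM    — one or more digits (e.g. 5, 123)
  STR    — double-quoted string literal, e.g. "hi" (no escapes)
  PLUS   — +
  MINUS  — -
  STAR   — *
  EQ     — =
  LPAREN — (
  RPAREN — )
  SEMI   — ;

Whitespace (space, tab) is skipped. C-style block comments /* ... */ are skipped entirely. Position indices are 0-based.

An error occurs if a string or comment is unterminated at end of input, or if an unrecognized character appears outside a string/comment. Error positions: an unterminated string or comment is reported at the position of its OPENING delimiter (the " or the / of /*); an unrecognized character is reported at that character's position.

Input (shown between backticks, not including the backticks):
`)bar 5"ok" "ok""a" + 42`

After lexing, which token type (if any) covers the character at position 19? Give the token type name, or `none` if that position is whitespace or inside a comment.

Answer: PLUS

Derivation:
pos=0: emit RPAREN ')'
pos=1: emit ID 'bar' (now at pos=4)
pos=5: emit NUM '5' (now at pos=6)
pos=6: enter STRING mode
pos=6: emit STR "ok" (now at pos=10)
pos=11: enter STRING mode
pos=11: emit STR "ok" (now at pos=15)
pos=15: enter STRING mode
pos=15: emit STR "a" (now at pos=18)
pos=19: emit PLUS '+'
pos=21: emit NUM '42' (now at pos=23)
DONE. 8 tokens: [RPAREN, ID, NUM, STR, STR, STR, PLUS, NUM]
Position 19: char is '+' -> PLUS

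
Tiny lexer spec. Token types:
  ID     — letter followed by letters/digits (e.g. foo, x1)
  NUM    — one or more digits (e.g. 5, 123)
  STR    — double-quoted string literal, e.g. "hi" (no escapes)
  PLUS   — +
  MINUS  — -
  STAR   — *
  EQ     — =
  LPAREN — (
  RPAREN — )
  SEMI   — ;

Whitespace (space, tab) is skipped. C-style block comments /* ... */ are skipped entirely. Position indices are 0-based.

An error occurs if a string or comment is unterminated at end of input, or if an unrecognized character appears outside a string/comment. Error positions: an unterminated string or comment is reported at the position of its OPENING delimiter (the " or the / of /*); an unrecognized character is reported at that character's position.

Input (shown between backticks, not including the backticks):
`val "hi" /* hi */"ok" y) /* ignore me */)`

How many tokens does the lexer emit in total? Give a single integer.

pos=0: emit ID 'val' (now at pos=3)
pos=4: enter STRING mode
pos=4: emit STR "hi" (now at pos=8)
pos=9: enter COMMENT mode (saw '/*')
exit COMMENT mode (now at pos=17)
pos=17: enter STRING mode
pos=17: emit STR "ok" (now at pos=21)
pos=22: emit ID 'y' (now at pos=23)
pos=23: emit RPAREN ')'
pos=25: enter COMMENT mode (saw '/*')
exit COMMENT mode (now at pos=40)
pos=40: emit RPAREN ')'
DONE. 6 tokens: [ID, STR, STR, ID, RPAREN, RPAREN]

Answer: 6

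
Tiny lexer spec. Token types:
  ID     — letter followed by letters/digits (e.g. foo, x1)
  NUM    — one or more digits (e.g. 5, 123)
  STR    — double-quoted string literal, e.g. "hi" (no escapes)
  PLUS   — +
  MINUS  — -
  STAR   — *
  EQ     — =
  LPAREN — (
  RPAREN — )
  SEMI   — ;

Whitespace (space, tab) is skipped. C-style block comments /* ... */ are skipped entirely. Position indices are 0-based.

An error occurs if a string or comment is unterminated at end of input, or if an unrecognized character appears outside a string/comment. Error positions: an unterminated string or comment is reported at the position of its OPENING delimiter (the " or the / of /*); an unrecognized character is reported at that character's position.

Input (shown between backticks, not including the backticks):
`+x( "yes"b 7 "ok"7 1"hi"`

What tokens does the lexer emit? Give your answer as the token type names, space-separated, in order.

pos=0: emit PLUS '+'
pos=1: emit ID 'x' (now at pos=2)
pos=2: emit LPAREN '('
pos=4: enter STRING mode
pos=4: emit STR "yes" (now at pos=9)
pos=9: emit ID 'b' (now at pos=10)
pos=11: emit NUM '7' (now at pos=12)
pos=13: enter STRING mode
pos=13: emit STR "ok" (now at pos=17)
pos=17: emit NUM '7' (now at pos=18)
pos=19: emit NUM '1' (now at pos=20)
pos=20: enter STRING mode
pos=20: emit STR "hi" (now at pos=24)
DONE. 10 tokens: [PLUS, ID, LPAREN, STR, ID, NUM, STR, NUM, NUM, STR]

Answer: PLUS ID LPAREN STR ID NUM STR NUM NUM STR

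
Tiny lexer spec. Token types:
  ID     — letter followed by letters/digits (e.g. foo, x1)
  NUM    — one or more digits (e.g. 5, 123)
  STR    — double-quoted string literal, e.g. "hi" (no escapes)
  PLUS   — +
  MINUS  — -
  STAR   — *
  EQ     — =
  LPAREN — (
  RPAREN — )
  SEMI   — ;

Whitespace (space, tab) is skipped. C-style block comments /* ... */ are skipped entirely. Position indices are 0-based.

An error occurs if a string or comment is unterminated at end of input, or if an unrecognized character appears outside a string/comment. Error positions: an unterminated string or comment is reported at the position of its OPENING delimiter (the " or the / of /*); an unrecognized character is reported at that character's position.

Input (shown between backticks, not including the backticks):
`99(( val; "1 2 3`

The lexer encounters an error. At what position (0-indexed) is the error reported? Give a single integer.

pos=0: emit NUM '99' (now at pos=2)
pos=2: emit LPAREN '('
pos=3: emit LPAREN '('
pos=5: emit ID 'val' (now at pos=8)
pos=8: emit SEMI ';'
pos=10: enter STRING mode
pos=10: ERROR — unterminated string

Answer: 10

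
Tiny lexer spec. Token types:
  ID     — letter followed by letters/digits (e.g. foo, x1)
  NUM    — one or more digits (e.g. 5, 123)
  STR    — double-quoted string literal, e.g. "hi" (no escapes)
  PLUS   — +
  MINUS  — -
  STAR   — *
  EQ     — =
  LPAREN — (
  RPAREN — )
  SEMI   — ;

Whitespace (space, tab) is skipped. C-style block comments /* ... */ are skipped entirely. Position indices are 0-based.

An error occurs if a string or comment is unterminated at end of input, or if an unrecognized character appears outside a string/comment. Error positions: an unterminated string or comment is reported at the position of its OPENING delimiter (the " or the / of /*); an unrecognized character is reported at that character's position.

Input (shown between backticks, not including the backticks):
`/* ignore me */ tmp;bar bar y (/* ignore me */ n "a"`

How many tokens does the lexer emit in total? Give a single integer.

pos=0: enter COMMENT mode (saw '/*')
exit COMMENT mode (now at pos=15)
pos=16: emit ID 'tmp' (now at pos=19)
pos=19: emit SEMI ';'
pos=20: emit ID 'bar' (now at pos=23)
pos=24: emit ID 'bar' (now at pos=27)
pos=28: emit ID 'y' (now at pos=29)
pos=30: emit LPAREN '('
pos=31: enter COMMENT mode (saw '/*')
exit COMMENT mode (now at pos=46)
pos=47: emit ID 'n' (now at pos=48)
pos=49: enter STRING mode
pos=49: emit STR "a" (now at pos=52)
DONE. 8 tokens: [ID, SEMI, ID, ID, ID, LPAREN, ID, STR]

Answer: 8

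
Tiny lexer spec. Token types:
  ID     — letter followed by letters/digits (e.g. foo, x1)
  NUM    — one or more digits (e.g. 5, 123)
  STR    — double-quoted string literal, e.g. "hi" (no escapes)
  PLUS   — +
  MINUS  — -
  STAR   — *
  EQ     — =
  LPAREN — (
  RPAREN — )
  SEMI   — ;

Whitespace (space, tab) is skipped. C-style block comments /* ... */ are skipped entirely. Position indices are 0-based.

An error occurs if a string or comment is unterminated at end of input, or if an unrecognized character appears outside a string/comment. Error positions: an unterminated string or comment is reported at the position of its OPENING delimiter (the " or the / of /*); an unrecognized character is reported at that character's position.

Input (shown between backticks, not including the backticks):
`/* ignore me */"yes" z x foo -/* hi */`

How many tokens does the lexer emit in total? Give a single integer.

Answer: 5

Derivation:
pos=0: enter COMMENT mode (saw '/*')
exit COMMENT mode (now at pos=15)
pos=15: enter STRING mode
pos=15: emit STR "yes" (now at pos=20)
pos=21: emit ID 'z' (now at pos=22)
pos=23: emit ID 'x' (now at pos=24)
pos=25: emit ID 'foo' (now at pos=28)
pos=29: emit MINUS '-'
pos=30: enter COMMENT mode (saw '/*')
exit COMMENT mode (now at pos=38)
DONE. 5 tokens: [STR, ID, ID, ID, MINUS]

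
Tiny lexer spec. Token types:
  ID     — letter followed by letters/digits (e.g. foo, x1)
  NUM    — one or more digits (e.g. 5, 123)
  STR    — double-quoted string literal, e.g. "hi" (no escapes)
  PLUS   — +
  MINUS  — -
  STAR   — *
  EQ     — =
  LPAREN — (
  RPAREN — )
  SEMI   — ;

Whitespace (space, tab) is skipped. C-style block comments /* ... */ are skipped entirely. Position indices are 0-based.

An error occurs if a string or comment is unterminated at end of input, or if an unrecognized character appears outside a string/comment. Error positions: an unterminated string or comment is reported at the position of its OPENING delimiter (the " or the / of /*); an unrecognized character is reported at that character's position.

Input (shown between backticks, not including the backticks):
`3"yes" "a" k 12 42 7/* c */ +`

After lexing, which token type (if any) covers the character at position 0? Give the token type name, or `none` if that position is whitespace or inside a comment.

pos=0: emit NUM '3' (now at pos=1)
pos=1: enter STRING mode
pos=1: emit STR "yes" (now at pos=6)
pos=7: enter STRING mode
pos=7: emit STR "a" (now at pos=10)
pos=11: emit ID 'k' (now at pos=12)
pos=13: emit NUM '12' (now at pos=15)
pos=16: emit NUM '42' (now at pos=18)
pos=19: emit NUM '7' (now at pos=20)
pos=20: enter COMMENT mode (saw '/*')
exit COMMENT mode (now at pos=27)
pos=28: emit PLUS '+'
DONE. 8 tokens: [NUM, STR, STR, ID, NUM, NUM, NUM, PLUS]
Position 0: char is '3' -> NUM

Answer: NUM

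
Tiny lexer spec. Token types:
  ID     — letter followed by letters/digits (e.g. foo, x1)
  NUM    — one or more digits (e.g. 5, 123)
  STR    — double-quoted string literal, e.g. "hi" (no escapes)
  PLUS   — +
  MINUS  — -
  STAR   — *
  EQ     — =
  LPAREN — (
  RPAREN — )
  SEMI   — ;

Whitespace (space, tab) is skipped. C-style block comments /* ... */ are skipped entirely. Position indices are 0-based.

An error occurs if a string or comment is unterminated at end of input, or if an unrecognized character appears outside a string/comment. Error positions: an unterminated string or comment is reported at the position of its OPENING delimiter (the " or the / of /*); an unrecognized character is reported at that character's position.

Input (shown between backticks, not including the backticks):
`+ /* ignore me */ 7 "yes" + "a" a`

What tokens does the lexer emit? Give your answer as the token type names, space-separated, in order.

Answer: PLUS NUM STR PLUS STR ID

Derivation:
pos=0: emit PLUS '+'
pos=2: enter COMMENT mode (saw '/*')
exit COMMENT mode (now at pos=17)
pos=18: emit NUM '7' (now at pos=19)
pos=20: enter STRING mode
pos=20: emit STR "yes" (now at pos=25)
pos=26: emit PLUS '+'
pos=28: enter STRING mode
pos=28: emit STR "a" (now at pos=31)
pos=32: emit ID 'a' (now at pos=33)
DONE. 6 tokens: [PLUS, NUM, STR, PLUS, STR, ID]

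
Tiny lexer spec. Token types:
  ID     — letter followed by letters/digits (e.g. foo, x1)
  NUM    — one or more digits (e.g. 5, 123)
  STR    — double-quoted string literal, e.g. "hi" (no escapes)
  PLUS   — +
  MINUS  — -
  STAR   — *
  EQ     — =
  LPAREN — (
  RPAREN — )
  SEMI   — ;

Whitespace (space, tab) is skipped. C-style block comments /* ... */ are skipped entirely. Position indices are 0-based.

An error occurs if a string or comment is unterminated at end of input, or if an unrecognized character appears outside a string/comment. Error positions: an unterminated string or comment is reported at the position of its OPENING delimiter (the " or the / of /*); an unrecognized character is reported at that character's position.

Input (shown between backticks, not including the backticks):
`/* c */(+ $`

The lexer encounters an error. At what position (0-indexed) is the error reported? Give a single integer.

Answer: 10

Derivation:
pos=0: enter COMMENT mode (saw '/*')
exit COMMENT mode (now at pos=7)
pos=7: emit LPAREN '('
pos=8: emit PLUS '+'
pos=10: ERROR — unrecognized char '$'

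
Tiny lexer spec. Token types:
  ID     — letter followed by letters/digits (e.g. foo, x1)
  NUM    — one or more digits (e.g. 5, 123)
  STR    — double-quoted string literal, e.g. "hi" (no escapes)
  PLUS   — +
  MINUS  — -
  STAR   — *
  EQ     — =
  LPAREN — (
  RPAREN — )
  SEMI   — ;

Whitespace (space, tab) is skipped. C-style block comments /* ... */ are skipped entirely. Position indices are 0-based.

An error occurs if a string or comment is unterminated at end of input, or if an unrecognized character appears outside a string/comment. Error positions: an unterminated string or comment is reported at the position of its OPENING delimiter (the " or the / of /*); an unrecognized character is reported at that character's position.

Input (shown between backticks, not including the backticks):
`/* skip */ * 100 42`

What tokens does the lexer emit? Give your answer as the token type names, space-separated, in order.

pos=0: enter COMMENT mode (saw '/*')
exit COMMENT mode (now at pos=10)
pos=11: emit STAR '*'
pos=13: emit NUM '100' (now at pos=16)
pos=17: emit NUM '42' (now at pos=19)
DONE. 3 tokens: [STAR, NUM, NUM]

Answer: STAR NUM NUM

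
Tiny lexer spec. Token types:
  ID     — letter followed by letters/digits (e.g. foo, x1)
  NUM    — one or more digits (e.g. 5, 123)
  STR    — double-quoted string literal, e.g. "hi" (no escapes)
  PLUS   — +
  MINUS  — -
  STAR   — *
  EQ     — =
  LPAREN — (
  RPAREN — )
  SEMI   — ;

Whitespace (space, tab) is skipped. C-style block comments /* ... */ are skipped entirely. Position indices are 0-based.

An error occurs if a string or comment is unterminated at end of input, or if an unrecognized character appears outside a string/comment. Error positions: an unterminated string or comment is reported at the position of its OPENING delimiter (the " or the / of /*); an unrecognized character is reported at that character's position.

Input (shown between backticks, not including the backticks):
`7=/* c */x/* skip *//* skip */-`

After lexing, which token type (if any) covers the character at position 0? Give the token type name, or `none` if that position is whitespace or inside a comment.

Answer: NUM

Derivation:
pos=0: emit NUM '7' (now at pos=1)
pos=1: emit EQ '='
pos=2: enter COMMENT mode (saw '/*')
exit COMMENT mode (now at pos=9)
pos=9: emit ID 'x' (now at pos=10)
pos=10: enter COMMENT mode (saw '/*')
exit COMMENT mode (now at pos=20)
pos=20: enter COMMENT mode (saw '/*')
exit COMMENT mode (now at pos=30)
pos=30: emit MINUS '-'
DONE. 4 tokens: [NUM, EQ, ID, MINUS]
Position 0: char is '7' -> NUM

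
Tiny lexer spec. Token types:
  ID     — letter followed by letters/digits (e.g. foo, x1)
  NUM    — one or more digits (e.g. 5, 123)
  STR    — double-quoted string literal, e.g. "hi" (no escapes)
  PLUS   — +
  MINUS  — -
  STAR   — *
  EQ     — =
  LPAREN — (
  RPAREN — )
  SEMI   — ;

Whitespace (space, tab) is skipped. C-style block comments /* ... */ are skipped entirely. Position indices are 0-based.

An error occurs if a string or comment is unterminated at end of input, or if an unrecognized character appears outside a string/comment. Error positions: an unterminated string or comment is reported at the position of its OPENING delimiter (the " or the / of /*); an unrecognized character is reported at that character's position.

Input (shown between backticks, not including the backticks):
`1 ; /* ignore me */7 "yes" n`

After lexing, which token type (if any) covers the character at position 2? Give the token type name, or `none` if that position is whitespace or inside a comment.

pos=0: emit NUM '1' (now at pos=1)
pos=2: emit SEMI ';'
pos=4: enter COMMENT mode (saw '/*')
exit COMMENT mode (now at pos=19)
pos=19: emit NUM '7' (now at pos=20)
pos=21: enter STRING mode
pos=21: emit STR "yes" (now at pos=26)
pos=27: emit ID 'n' (now at pos=28)
DONE. 5 tokens: [NUM, SEMI, NUM, STR, ID]
Position 2: char is ';' -> SEMI

Answer: SEMI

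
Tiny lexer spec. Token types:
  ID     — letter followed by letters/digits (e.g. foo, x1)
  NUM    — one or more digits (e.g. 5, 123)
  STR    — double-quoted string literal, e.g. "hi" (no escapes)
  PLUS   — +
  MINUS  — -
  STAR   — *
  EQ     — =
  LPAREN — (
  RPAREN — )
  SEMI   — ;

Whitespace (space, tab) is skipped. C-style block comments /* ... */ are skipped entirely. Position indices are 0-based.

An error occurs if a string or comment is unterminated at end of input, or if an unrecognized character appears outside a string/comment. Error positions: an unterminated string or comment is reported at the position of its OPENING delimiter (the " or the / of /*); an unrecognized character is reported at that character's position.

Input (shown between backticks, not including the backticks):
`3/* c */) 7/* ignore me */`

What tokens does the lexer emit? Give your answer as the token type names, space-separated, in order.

pos=0: emit NUM '3' (now at pos=1)
pos=1: enter COMMENT mode (saw '/*')
exit COMMENT mode (now at pos=8)
pos=8: emit RPAREN ')'
pos=10: emit NUM '7' (now at pos=11)
pos=11: enter COMMENT mode (saw '/*')
exit COMMENT mode (now at pos=26)
DONE. 3 tokens: [NUM, RPAREN, NUM]

Answer: NUM RPAREN NUM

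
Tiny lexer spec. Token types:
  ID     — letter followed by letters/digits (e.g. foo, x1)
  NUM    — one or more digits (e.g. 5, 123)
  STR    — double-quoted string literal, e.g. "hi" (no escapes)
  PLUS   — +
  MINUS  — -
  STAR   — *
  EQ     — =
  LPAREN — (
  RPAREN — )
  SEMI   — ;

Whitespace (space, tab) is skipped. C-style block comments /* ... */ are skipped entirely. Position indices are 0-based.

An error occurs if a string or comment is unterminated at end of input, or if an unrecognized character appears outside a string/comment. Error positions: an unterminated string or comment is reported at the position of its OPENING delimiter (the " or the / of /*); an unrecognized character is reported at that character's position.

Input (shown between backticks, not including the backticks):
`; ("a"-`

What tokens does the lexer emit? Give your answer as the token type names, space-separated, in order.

pos=0: emit SEMI ';'
pos=2: emit LPAREN '('
pos=3: enter STRING mode
pos=3: emit STR "a" (now at pos=6)
pos=6: emit MINUS '-'
DONE. 4 tokens: [SEMI, LPAREN, STR, MINUS]

Answer: SEMI LPAREN STR MINUS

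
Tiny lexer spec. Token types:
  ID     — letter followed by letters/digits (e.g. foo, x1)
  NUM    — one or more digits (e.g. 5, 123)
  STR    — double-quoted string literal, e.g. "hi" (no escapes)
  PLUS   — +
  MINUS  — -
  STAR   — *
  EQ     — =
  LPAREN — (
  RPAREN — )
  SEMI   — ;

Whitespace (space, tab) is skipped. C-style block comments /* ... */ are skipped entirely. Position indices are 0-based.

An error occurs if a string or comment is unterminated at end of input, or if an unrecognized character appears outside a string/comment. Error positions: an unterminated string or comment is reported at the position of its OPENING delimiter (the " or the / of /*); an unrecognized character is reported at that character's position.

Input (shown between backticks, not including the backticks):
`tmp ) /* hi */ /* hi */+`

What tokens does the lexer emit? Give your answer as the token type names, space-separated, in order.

pos=0: emit ID 'tmp' (now at pos=3)
pos=4: emit RPAREN ')'
pos=6: enter COMMENT mode (saw '/*')
exit COMMENT mode (now at pos=14)
pos=15: enter COMMENT mode (saw '/*')
exit COMMENT mode (now at pos=23)
pos=23: emit PLUS '+'
DONE. 3 tokens: [ID, RPAREN, PLUS]

Answer: ID RPAREN PLUS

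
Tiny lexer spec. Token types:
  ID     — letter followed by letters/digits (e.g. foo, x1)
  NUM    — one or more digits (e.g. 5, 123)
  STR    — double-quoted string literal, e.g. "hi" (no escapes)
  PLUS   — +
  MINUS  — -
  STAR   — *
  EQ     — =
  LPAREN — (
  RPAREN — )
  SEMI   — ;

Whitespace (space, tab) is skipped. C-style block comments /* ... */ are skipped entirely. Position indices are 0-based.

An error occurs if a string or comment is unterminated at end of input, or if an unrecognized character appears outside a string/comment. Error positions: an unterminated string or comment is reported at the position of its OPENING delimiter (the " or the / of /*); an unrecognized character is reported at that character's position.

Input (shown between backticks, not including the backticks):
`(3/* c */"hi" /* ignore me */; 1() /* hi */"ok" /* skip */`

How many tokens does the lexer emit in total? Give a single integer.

Answer: 8

Derivation:
pos=0: emit LPAREN '('
pos=1: emit NUM '3' (now at pos=2)
pos=2: enter COMMENT mode (saw '/*')
exit COMMENT mode (now at pos=9)
pos=9: enter STRING mode
pos=9: emit STR "hi" (now at pos=13)
pos=14: enter COMMENT mode (saw '/*')
exit COMMENT mode (now at pos=29)
pos=29: emit SEMI ';'
pos=31: emit NUM '1' (now at pos=32)
pos=32: emit LPAREN '('
pos=33: emit RPAREN ')'
pos=35: enter COMMENT mode (saw '/*')
exit COMMENT mode (now at pos=43)
pos=43: enter STRING mode
pos=43: emit STR "ok" (now at pos=47)
pos=48: enter COMMENT mode (saw '/*')
exit COMMENT mode (now at pos=58)
DONE. 8 tokens: [LPAREN, NUM, STR, SEMI, NUM, LPAREN, RPAREN, STR]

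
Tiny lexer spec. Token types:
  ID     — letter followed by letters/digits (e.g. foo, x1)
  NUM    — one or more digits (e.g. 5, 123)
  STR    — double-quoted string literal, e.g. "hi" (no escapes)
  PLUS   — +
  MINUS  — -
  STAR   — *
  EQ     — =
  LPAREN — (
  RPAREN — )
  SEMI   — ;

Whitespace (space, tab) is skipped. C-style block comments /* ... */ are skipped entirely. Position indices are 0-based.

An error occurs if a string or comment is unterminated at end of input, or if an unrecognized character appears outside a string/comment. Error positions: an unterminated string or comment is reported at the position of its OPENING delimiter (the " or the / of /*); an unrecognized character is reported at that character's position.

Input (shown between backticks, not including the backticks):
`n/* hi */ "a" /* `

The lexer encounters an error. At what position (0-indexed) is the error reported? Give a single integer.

Answer: 14

Derivation:
pos=0: emit ID 'n' (now at pos=1)
pos=1: enter COMMENT mode (saw '/*')
exit COMMENT mode (now at pos=9)
pos=10: enter STRING mode
pos=10: emit STR "a" (now at pos=13)
pos=14: enter COMMENT mode (saw '/*')
pos=14: ERROR — unterminated comment (reached EOF)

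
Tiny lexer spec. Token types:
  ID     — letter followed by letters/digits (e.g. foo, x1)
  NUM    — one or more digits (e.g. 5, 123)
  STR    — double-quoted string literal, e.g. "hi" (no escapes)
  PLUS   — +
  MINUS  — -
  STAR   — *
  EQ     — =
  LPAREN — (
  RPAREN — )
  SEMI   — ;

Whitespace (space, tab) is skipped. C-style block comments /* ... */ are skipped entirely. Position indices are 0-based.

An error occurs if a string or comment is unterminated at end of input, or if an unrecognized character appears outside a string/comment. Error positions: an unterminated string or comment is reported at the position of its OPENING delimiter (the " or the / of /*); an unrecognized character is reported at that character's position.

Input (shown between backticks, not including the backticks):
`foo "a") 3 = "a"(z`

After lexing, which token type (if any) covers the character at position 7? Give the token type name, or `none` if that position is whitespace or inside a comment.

pos=0: emit ID 'foo' (now at pos=3)
pos=4: enter STRING mode
pos=4: emit STR "a" (now at pos=7)
pos=7: emit RPAREN ')'
pos=9: emit NUM '3' (now at pos=10)
pos=11: emit EQ '='
pos=13: enter STRING mode
pos=13: emit STR "a" (now at pos=16)
pos=16: emit LPAREN '('
pos=17: emit ID 'z' (now at pos=18)
DONE. 8 tokens: [ID, STR, RPAREN, NUM, EQ, STR, LPAREN, ID]
Position 7: char is ')' -> RPAREN

Answer: RPAREN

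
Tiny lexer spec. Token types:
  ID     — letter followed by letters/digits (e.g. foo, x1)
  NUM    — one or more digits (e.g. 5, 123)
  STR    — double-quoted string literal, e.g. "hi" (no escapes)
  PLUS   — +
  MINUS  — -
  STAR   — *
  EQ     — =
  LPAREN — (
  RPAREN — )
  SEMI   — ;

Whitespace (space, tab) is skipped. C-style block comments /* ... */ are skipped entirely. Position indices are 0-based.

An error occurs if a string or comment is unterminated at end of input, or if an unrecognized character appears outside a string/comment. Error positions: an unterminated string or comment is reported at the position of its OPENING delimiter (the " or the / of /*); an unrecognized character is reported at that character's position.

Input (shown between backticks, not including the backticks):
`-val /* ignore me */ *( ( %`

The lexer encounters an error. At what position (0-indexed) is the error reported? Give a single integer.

Answer: 26

Derivation:
pos=0: emit MINUS '-'
pos=1: emit ID 'val' (now at pos=4)
pos=5: enter COMMENT mode (saw '/*')
exit COMMENT mode (now at pos=20)
pos=21: emit STAR '*'
pos=22: emit LPAREN '('
pos=24: emit LPAREN '('
pos=26: ERROR — unrecognized char '%'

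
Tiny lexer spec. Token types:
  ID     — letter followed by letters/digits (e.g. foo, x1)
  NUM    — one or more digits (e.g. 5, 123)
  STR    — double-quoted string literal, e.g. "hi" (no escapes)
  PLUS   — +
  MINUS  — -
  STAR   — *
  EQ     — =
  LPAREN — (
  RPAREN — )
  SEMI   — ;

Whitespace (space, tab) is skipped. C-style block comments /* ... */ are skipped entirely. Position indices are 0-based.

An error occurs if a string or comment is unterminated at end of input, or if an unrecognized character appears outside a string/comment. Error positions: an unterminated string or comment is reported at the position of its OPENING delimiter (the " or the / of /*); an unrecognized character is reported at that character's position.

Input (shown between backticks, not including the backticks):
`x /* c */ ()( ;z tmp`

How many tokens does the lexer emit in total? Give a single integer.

Answer: 7

Derivation:
pos=0: emit ID 'x' (now at pos=1)
pos=2: enter COMMENT mode (saw '/*')
exit COMMENT mode (now at pos=9)
pos=10: emit LPAREN '('
pos=11: emit RPAREN ')'
pos=12: emit LPAREN '('
pos=14: emit SEMI ';'
pos=15: emit ID 'z' (now at pos=16)
pos=17: emit ID 'tmp' (now at pos=20)
DONE. 7 tokens: [ID, LPAREN, RPAREN, LPAREN, SEMI, ID, ID]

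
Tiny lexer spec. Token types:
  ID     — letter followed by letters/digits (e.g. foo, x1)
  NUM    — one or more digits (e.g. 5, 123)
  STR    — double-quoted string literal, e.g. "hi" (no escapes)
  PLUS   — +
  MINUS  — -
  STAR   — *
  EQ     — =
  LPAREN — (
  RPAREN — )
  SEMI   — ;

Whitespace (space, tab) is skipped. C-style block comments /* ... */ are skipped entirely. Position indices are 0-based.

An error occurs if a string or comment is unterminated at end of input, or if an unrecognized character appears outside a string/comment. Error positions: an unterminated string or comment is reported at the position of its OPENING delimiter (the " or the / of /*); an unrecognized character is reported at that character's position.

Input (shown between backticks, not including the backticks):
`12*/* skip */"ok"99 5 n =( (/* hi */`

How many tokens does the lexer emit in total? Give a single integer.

pos=0: emit NUM '12' (now at pos=2)
pos=2: emit STAR '*'
pos=3: enter COMMENT mode (saw '/*')
exit COMMENT mode (now at pos=13)
pos=13: enter STRING mode
pos=13: emit STR "ok" (now at pos=17)
pos=17: emit NUM '99' (now at pos=19)
pos=20: emit NUM '5' (now at pos=21)
pos=22: emit ID 'n' (now at pos=23)
pos=24: emit EQ '='
pos=25: emit LPAREN '('
pos=27: emit LPAREN '('
pos=28: enter COMMENT mode (saw '/*')
exit COMMENT mode (now at pos=36)
DONE. 9 tokens: [NUM, STAR, STR, NUM, NUM, ID, EQ, LPAREN, LPAREN]

Answer: 9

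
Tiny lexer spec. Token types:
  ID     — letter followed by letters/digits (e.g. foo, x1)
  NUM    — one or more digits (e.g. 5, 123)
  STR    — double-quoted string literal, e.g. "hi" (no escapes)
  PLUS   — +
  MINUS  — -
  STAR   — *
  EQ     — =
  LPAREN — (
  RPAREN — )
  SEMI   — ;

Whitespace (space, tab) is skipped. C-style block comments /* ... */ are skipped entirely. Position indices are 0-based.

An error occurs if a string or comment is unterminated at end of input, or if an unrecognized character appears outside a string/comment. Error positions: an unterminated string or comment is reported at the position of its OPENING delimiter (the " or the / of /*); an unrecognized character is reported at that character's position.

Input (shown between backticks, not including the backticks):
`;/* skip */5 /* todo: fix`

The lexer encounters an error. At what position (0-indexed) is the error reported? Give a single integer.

Answer: 13

Derivation:
pos=0: emit SEMI ';'
pos=1: enter COMMENT mode (saw '/*')
exit COMMENT mode (now at pos=11)
pos=11: emit NUM '5' (now at pos=12)
pos=13: enter COMMENT mode (saw '/*')
pos=13: ERROR — unterminated comment (reached EOF)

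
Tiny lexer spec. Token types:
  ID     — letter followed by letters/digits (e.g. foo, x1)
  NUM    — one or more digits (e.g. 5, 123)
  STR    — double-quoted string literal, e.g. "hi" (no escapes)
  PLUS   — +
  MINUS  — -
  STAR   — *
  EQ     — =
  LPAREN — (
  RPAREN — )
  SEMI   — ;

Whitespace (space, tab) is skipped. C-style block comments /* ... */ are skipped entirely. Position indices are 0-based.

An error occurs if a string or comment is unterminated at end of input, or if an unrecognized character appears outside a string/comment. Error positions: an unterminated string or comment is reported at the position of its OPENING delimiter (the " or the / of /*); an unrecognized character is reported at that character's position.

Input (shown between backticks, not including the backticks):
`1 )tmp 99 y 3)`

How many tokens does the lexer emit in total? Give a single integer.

pos=0: emit NUM '1' (now at pos=1)
pos=2: emit RPAREN ')'
pos=3: emit ID 'tmp' (now at pos=6)
pos=7: emit NUM '99' (now at pos=9)
pos=10: emit ID 'y' (now at pos=11)
pos=12: emit NUM '3' (now at pos=13)
pos=13: emit RPAREN ')'
DONE. 7 tokens: [NUM, RPAREN, ID, NUM, ID, NUM, RPAREN]

Answer: 7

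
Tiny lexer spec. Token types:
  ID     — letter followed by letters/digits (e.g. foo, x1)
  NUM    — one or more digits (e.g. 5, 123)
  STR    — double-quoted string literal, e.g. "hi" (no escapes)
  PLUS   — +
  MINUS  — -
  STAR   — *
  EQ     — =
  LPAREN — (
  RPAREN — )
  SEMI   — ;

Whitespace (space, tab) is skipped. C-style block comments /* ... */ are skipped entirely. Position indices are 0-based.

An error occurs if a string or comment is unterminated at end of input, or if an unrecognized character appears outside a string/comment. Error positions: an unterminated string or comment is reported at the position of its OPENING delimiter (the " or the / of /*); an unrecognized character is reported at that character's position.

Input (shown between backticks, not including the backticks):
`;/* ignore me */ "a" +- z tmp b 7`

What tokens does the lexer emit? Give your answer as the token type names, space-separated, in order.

Answer: SEMI STR PLUS MINUS ID ID ID NUM

Derivation:
pos=0: emit SEMI ';'
pos=1: enter COMMENT mode (saw '/*')
exit COMMENT mode (now at pos=16)
pos=17: enter STRING mode
pos=17: emit STR "a" (now at pos=20)
pos=21: emit PLUS '+'
pos=22: emit MINUS '-'
pos=24: emit ID 'z' (now at pos=25)
pos=26: emit ID 'tmp' (now at pos=29)
pos=30: emit ID 'b' (now at pos=31)
pos=32: emit NUM '7' (now at pos=33)
DONE. 8 tokens: [SEMI, STR, PLUS, MINUS, ID, ID, ID, NUM]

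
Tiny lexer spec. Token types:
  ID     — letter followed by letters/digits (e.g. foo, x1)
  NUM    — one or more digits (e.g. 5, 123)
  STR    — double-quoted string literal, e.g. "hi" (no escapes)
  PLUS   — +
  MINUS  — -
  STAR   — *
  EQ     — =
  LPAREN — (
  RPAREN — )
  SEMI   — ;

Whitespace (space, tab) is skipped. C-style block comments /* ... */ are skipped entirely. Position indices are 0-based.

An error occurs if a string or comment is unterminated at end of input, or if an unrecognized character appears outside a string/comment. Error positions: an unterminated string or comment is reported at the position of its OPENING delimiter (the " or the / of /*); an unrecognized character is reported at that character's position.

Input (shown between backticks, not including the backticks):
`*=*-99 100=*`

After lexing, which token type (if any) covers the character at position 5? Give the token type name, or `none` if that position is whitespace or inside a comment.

Answer: NUM

Derivation:
pos=0: emit STAR '*'
pos=1: emit EQ '='
pos=2: emit STAR '*'
pos=3: emit MINUS '-'
pos=4: emit NUM '99' (now at pos=6)
pos=7: emit NUM '100' (now at pos=10)
pos=10: emit EQ '='
pos=11: emit STAR '*'
DONE. 8 tokens: [STAR, EQ, STAR, MINUS, NUM, NUM, EQ, STAR]
Position 5: char is '9' -> NUM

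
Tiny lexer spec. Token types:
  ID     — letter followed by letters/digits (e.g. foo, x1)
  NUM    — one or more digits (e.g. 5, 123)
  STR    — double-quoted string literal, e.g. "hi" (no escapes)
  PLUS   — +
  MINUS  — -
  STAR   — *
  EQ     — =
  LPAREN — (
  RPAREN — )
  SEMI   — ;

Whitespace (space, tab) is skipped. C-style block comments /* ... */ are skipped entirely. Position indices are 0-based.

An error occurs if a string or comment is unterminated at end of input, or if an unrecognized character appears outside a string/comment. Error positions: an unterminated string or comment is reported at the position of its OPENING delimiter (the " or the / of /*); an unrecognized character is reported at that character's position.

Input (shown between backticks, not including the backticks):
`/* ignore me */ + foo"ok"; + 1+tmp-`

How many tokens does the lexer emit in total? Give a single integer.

Answer: 9

Derivation:
pos=0: enter COMMENT mode (saw '/*')
exit COMMENT mode (now at pos=15)
pos=16: emit PLUS '+'
pos=18: emit ID 'foo' (now at pos=21)
pos=21: enter STRING mode
pos=21: emit STR "ok" (now at pos=25)
pos=25: emit SEMI ';'
pos=27: emit PLUS '+'
pos=29: emit NUM '1' (now at pos=30)
pos=30: emit PLUS '+'
pos=31: emit ID 'tmp' (now at pos=34)
pos=34: emit MINUS '-'
DONE. 9 tokens: [PLUS, ID, STR, SEMI, PLUS, NUM, PLUS, ID, MINUS]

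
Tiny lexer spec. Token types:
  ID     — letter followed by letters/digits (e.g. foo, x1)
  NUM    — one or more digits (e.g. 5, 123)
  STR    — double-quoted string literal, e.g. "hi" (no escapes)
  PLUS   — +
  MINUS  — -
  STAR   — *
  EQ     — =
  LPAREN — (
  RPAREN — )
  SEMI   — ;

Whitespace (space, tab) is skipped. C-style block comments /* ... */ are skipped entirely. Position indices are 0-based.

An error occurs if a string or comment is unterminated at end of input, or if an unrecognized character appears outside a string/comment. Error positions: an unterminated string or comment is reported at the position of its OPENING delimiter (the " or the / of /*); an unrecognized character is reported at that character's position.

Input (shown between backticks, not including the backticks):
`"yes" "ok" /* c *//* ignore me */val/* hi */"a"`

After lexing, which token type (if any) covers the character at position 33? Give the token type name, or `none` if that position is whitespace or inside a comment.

Answer: ID

Derivation:
pos=0: enter STRING mode
pos=0: emit STR "yes" (now at pos=5)
pos=6: enter STRING mode
pos=6: emit STR "ok" (now at pos=10)
pos=11: enter COMMENT mode (saw '/*')
exit COMMENT mode (now at pos=18)
pos=18: enter COMMENT mode (saw '/*')
exit COMMENT mode (now at pos=33)
pos=33: emit ID 'val' (now at pos=36)
pos=36: enter COMMENT mode (saw '/*')
exit COMMENT mode (now at pos=44)
pos=44: enter STRING mode
pos=44: emit STR "a" (now at pos=47)
DONE. 4 tokens: [STR, STR, ID, STR]
Position 33: char is 'v' -> ID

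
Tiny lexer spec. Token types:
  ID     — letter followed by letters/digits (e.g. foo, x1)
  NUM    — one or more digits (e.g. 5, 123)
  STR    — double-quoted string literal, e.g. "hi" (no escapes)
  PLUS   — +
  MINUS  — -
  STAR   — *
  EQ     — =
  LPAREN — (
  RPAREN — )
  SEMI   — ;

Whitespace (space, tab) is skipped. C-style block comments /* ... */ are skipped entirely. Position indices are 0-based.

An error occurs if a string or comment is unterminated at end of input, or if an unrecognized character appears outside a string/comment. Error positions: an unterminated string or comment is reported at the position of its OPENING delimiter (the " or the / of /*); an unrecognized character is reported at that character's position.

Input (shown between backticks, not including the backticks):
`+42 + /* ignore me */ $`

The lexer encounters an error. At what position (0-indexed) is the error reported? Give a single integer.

pos=0: emit PLUS '+'
pos=1: emit NUM '42' (now at pos=3)
pos=4: emit PLUS '+'
pos=6: enter COMMENT mode (saw '/*')
exit COMMENT mode (now at pos=21)
pos=22: ERROR — unrecognized char '$'

Answer: 22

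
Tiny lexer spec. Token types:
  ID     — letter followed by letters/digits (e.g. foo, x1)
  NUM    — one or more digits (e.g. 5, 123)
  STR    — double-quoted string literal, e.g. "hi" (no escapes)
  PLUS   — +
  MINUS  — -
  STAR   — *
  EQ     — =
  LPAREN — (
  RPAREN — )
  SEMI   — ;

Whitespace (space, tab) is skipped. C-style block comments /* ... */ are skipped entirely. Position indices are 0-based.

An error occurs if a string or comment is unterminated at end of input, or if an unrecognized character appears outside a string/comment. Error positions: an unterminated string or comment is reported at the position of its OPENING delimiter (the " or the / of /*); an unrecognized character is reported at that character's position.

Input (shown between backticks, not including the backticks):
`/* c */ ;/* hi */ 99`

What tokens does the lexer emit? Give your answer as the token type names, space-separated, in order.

Answer: SEMI NUM

Derivation:
pos=0: enter COMMENT mode (saw '/*')
exit COMMENT mode (now at pos=7)
pos=8: emit SEMI ';'
pos=9: enter COMMENT mode (saw '/*')
exit COMMENT mode (now at pos=17)
pos=18: emit NUM '99' (now at pos=20)
DONE. 2 tokens: [SEMI, NUM]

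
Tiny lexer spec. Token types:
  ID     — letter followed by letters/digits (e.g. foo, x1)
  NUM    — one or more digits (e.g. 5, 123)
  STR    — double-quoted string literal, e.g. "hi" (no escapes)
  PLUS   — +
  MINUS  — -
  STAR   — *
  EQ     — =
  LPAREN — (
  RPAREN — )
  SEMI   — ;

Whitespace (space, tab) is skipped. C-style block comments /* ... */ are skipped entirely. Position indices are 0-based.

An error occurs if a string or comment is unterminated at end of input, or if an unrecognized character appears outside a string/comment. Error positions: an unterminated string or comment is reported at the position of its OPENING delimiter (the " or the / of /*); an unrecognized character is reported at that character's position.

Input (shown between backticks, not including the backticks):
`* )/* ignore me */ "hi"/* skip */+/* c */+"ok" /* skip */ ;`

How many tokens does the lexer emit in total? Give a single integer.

pos=0: emit STAR '*'
pos=2: emit RPAREN ')'
pos=3: enter COMMENT mode (saw '/*')
exit COMMENT mode (now at pos=18)
pos=19: enter STRING mode
pos=19: emit STR "hi" (now at pos=23)
pos=23: enter COMMENT mode (saw '/*')
exit COMMENT mode (now at pos=33)
pos=33: emit PLUS '+'
pos=34: enter COMMENT mode (saw '/*')
exit COMMENT mode (now at pos=41)
pos=41: emit PLUS '+'
pos=42: enter STRING mode
pos=42: emit STR "ok" (now at pos=46)
pos=47: enter COMMENT mode (saw '/*')
exit COMMENT mode (now at pos=57)
pos=58: emit SEMI ';'
DONE. 7 tokens: [STAR, RPAREN, STR, PLUS, PLUS, STR, SEMI]

Answer: 7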